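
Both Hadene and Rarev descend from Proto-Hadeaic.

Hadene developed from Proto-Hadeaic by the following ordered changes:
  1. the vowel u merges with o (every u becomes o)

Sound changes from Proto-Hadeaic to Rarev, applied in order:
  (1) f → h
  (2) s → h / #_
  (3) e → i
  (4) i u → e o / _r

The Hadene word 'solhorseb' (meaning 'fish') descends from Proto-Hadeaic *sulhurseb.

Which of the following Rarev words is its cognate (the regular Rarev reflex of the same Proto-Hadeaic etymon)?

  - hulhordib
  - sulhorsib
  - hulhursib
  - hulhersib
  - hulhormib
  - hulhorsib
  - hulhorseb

hulhorsib

Rarev: start from *sulhurseb.
  rule 1: no change — sulhurseb
  rule 2 (debuccalisation): sulhurseb → hulhurseb
  rule 3 (vowel merger): hulhurseb → hulhursib
  rule 4 (pre-rhotic lowering): hulhursib → hulhorsib
  ⇒ Rarev hulhorsib
The other candidates each miss or misapply at least one Rarev change.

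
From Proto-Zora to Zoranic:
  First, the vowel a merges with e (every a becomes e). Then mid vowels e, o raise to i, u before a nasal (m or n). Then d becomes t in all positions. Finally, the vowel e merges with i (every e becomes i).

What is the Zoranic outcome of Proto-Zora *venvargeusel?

Zoranic: *venvargeusel > venvergeusel > vinvergeusel > vinvirgiusil  (by vowel merger, pre-nasal raising, vowel merger)

vinvirgiusil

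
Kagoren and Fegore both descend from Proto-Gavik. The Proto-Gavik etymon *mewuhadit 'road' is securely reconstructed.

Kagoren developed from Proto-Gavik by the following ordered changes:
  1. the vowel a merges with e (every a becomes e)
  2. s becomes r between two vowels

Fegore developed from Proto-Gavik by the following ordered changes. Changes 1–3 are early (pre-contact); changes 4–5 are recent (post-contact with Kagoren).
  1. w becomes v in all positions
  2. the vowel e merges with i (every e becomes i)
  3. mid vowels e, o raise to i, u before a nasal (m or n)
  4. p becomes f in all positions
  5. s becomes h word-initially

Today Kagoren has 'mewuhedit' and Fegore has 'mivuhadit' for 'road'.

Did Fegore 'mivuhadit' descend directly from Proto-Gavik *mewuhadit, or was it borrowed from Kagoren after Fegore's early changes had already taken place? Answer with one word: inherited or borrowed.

inherited

If inherited, *mewuhadit would pass through all of Fegore's changes:
Fegore: *mewuhadit > mevuhadit > mivuhadit  (by unconditioned shift, vowel merger)
If borrowed from Kagoren 'mewuhedit' after the early changes, it would undergo only the recent ones:
  rule 4 (unconditioned shift): no change (mewuhedit)
  rule 5 (debuccalisation): no change (mewuhedit)
  ⇒ as a loan: mewuhedit
Fegore 'mivuhadit' matches the inherited outcome exactly, so it is an inherited cognate, not a loan.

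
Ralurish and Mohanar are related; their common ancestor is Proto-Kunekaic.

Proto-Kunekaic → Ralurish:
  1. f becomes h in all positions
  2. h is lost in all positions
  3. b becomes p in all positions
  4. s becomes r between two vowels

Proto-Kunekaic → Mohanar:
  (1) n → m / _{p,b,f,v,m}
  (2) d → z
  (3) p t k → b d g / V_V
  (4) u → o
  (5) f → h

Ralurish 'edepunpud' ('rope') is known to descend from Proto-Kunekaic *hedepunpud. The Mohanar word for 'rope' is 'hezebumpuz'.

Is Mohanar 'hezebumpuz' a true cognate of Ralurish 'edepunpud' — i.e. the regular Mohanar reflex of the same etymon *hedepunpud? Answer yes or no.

no

Derive the expected Mohanar reflex of *hedepunpud:
Mohanar: *hedepunpud > hedepumpud > hezepumpuz > hezebumpuz > hezebompoz  (by nasal place assimilation, unconditioned shift, intervocalic voicing, vowel merger)
The regular Mohanar reflex would be 'hezebompoz', but the attested form is 'hezebumpuz'. The correspondence is irregular, so they are not cognates (the Mohanar form has a different source).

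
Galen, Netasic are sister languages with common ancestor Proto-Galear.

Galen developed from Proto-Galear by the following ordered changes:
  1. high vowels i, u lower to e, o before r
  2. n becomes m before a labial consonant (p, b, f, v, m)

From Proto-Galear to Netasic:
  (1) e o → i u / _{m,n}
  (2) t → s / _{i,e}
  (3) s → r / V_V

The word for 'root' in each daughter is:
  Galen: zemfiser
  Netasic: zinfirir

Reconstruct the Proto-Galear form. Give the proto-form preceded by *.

*zenfisir

Position 3: Galen has m, Netasic has n. Netasic preserves n here (none of its changes turn any other segment into n), so the proto-segment is *n.
Position 6: Galen has s, Netasic has r. Galen preserves s here (none of its changes turn any other segment into s), so the proto-segment is *s.
Position 7: Galen has e, Netasic has i. Taking the neighbouring segments as reconstructed: Galen e could go back to *e or *i; Netasic i can only go back to *i — the one source consistent with every daughter is *i.
Continuing position by position gives *zenfisir; check it forward:
Galen: start from *zenfisir.
  rule 1 (pre-rhotic lowering): zenfisir → zenfiser
  rule 2 (nasal place assimilation): zenfiser → zemfiser
  ⇒ Galen zemfiser
Netasic: start from *zenfisir.
  rule 1 (pre-nasal raising): zenfisir → zinfisir
  rule 2: no change — zinfisir
  rule 3 (rhotacism): zinfisir → zinfirir
  ⇒ Netasic zinfirir
Only *zenfisir yields all of Galen zemfiser, Netasic zinfirir.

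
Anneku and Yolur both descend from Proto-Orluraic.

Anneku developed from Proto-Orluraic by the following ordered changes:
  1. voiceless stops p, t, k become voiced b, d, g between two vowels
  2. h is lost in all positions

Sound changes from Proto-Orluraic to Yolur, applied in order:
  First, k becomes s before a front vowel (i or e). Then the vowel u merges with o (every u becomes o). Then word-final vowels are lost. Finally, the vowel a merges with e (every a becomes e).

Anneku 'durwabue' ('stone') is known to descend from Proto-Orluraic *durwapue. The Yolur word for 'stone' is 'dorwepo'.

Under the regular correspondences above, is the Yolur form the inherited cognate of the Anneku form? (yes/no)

yes

Derive the expected Yolur reflex of *durwapue:
Yolur: *durwapue > dorwapoe > dorwapo > dorwepo  (by vowel merger, apocope, vowel merger)
Yolur 'dorwepo' matches the regular reflex exactly, so the pair is cognate.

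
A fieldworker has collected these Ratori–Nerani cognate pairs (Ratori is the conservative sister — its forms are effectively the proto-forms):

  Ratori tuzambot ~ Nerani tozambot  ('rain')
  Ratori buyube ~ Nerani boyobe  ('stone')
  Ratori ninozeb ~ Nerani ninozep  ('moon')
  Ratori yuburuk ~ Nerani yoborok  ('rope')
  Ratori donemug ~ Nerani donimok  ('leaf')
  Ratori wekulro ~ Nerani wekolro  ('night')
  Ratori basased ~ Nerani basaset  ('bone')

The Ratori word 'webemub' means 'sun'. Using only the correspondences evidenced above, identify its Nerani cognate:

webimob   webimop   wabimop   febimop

donemug ~ donimok — Ratori e corresponds to Nerani i after a consonant, before a nasal.
buyube ~ boyobe, yuburuk ~ yoborok — Ratori u corresponds to Nerani o after a consonant, before a labial obstruent.
ninozeb ~ ninozep — Ratori b corresponds to Nerani p word-finally.
Applying these to Ratori 'webemub':
  webemub → webimub   (e→i after a consonant, before a nasal)
  webimub → webimob   (u→o after a consonant, before a labial obstruent)
  webimob → webimop   (b→p word-finally)
So the Nerani cognate is 'webimop'.

webimop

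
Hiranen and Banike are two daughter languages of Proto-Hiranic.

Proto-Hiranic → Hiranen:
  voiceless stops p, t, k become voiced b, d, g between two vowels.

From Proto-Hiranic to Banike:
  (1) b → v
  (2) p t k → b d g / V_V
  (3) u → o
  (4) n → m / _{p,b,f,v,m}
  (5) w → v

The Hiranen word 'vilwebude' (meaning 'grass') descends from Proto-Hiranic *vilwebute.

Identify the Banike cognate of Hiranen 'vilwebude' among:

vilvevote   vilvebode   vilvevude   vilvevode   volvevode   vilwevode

vilvevode

Banike: start from *vilwebute.
  rule 1 (unconditioned shift): vilwebute → vilwevute
  rule 2 (intervocalic voicing): vilwevute → vilwevude
  rule 3 (vowel merger): vilwevude → vilwevode
  rule 4: no change — vilwevode
  rule 5 (unconditioned shift): vilwevode → vilvevode
  ⇒ Banike vilvevode
The other candidates each miss or misapply at least one Banike change.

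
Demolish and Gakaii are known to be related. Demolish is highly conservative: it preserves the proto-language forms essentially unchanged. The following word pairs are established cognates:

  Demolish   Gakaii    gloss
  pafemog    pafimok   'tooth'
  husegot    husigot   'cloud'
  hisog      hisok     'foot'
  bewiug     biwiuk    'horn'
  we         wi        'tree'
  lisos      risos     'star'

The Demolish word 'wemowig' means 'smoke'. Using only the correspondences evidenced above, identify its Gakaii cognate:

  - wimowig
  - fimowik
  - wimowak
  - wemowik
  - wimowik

wimowik

pafemog ~ pafimok — Demolish e corresponds to Gakaii i after a consonant, before a nasal.
pafemog ~ pafimok, hisog ~ hisok — Demolish g corresponds to Gakaii k word-finally.
Applying these to Demolish 'wemowig':
  wemowig → wimowig   (e→i after a consonant, before a nasal)
  wimowig → wimowik   (g→k word-finally)
So the Gakaii cognate is 'wimowik'.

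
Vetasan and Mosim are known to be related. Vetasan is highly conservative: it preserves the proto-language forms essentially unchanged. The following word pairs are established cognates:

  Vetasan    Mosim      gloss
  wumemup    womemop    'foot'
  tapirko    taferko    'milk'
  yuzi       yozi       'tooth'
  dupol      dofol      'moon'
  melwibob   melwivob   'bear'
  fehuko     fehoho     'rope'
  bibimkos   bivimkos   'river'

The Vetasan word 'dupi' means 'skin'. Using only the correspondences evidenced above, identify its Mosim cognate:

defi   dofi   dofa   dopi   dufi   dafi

dofi

wumemup ~ womemop, dupol ~ dofol — Vetasan u corresponds to Mosim o after a consonant, before a labial obstruent.
tapirko ~ taferko — Vetasan p corresponds to Mosim f between vowels (before a front vowel).
Applying these to Vetasan 'dupi':
  dupi → dopi   (u→o after a consonant, before a labial obstruent)
  dopi → dofi   (p→f between vowels (before a front vowel))
So the Mosim cognate is 'dofi'.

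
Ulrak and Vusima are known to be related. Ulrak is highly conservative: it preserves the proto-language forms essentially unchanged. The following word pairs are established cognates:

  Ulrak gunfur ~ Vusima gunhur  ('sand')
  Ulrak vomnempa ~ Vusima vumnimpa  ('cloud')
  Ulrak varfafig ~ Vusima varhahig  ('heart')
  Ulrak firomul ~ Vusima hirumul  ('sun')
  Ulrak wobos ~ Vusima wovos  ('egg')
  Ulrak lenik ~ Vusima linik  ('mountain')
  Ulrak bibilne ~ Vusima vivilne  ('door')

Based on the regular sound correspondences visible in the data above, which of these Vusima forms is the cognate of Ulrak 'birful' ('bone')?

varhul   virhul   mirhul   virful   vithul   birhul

virhul

bibilne ~ vivilne — Ulrak b corresponds to Vusima v word-initially before a front vowel.
gunfur ~ gunhur — Ulrak f corresponds to Vusima h after a consonant, before a back vowel.
Applying these to Ulrak 'birful':
  birful → virful   (b→v word-initially before a front vowel)
  virful → virhul   (f→h after a consonant, before a back vowel)
So the Vusima cognate is 'virhul'.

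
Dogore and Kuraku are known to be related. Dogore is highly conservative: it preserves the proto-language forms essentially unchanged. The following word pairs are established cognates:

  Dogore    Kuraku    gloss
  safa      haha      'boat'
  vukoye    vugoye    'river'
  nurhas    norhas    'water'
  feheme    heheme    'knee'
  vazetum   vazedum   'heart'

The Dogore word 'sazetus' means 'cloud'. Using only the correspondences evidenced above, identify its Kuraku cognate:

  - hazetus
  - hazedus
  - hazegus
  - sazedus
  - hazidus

hazedus

safa ~ haha — Dogore s corresponds to Kuraku h word-initially before a back vowel.
vazetum ~ vazedum — Dogore t corresponds to Kuraku d between vowels (before a back vowel).
Applying these to Dogore 'sazetus':
  sazetus → hazetus   (s→h word-initially before a back vowel)
  hazetus → hazedus   (t→d between vowels (before a back vowel))
So the Kuraku cognate is 'hazedus'.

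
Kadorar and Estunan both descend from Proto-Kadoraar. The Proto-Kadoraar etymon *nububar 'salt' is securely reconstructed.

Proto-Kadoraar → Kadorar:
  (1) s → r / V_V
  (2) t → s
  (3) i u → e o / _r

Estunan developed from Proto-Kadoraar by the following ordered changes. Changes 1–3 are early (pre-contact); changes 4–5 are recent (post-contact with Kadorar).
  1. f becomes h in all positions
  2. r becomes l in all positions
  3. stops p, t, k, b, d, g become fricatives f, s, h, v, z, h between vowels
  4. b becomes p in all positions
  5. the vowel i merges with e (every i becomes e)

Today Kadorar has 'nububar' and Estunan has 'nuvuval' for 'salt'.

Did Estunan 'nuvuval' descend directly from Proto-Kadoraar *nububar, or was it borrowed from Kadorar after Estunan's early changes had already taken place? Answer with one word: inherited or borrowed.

If inherited, *nububar would pass through all of Estunan's changes:
Estunan: start from *nububar.
  rule 1: no change — nububar
  rule 2 (unconditioned shift): nububar → nububal
  rule 3 (intervocalic lenition): nububal → nuvuval
  rule 4: no change — nuvuval
  rule 5: no change — nuvuval
  ⇒ Estunan nuvuval
If borrowed from Kadorar 'nububar' after the early changes, it would undergo only the recent ones:
  rule 4 (unconditioned shift): nububar → nupupar
  rule 5 (vowel merger): no change (nupupar)
  ⇒ as a loan: nupupar
Estunan 'nuvuval' matches the inherited outcome exactly, so it is an inherited cognate, not a loan.

inherited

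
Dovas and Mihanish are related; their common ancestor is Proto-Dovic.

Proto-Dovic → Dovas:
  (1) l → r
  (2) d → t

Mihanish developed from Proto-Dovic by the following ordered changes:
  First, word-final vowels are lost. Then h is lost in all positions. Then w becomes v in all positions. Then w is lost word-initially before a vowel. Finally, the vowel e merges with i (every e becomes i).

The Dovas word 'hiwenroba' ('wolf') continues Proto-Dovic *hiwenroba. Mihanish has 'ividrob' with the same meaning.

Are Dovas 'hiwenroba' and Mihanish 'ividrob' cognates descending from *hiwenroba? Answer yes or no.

no

Derive the expected Mihanish reflex of *hiwenroba:
Mihanish: *hiwenroba
  hiwenroba → hiwenrob   [apocope]
  hiwenrob → iwenrob   [h-loss]
  iwenrob → ivenrob   [unconditioned shift]
  ivenrob (rule 4 does not apply)
  ivenrob → ivinrob   [vowel merger]
  giving Mihanish ivinrob.
The regular Mihanish reflex would be 'ivinrob', but the attested form is 'ividrob'. The correspondence is irregular, so they are not cognates (the Mihanish form has a different source).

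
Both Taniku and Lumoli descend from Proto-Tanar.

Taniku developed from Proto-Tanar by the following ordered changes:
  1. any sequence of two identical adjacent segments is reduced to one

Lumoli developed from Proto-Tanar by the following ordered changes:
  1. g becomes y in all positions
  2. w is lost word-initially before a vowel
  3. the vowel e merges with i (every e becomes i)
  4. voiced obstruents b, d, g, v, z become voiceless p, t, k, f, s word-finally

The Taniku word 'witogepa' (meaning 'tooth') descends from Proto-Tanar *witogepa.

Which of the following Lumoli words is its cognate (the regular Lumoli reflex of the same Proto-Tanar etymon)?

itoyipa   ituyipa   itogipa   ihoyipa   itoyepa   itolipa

Lumoli: start from *witogepa.
  rule 1 (unconditioned shift): witogepa → witoyepa
  rule 2 (glide loss): witoyepa → itoyepa
  rule 3 (vowel merger): itoyepa → itoyipa
  rule 4: no change — itoyipa
  ⇒ Lumoli itoyipa
The other candidates each miss or misapply at least one Lumoli change.

itoyipa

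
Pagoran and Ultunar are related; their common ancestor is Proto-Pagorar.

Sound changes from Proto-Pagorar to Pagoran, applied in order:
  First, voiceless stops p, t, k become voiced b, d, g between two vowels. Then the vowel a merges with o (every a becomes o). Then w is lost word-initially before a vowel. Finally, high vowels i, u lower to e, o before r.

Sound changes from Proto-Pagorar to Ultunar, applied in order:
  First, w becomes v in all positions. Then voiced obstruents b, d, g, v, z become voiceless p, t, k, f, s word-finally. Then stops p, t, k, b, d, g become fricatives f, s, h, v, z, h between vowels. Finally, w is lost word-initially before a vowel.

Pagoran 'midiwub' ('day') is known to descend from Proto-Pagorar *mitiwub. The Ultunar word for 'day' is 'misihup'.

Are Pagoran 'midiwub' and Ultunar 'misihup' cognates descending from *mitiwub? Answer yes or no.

Derive the expected Ultunar reflex of *mitiwub:
Ultunar: *mitiwub > mitivub > mitivup > misivup  (by unconditioned shift, final devoicing, intervocalic lenition)
The regular Ultunar reflex would be 'misivup', but the attested form is 'misihup'. The correspondence is irregular, so they are not cognates (the Ultunar form has a different source).

no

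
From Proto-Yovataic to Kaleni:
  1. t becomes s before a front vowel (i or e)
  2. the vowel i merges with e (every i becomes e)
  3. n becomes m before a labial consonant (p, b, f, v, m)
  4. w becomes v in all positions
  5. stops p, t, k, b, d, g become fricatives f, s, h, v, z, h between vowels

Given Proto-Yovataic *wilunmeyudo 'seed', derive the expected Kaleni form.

velummeyuzo

Kaleni: *wilunmeyudo > welunmeyudo > welummeyudo > velummeyudo > velummeyuzo  (by vowel merger, nasal place assimilation, unconditioned shift, intervocalic lenition)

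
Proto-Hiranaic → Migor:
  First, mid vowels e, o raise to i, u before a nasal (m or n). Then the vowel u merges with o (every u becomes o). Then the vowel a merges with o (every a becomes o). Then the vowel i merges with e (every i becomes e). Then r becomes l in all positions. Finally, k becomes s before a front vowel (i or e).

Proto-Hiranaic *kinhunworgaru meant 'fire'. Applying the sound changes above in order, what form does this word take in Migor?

Migor: start from *kinhunworgaru.
  rule 1: no change — kinhunworgaru
  rule 2 (vowel merger): kinhunworgaru → kinhonworgaro
  rule 3 (vowel merger): kinhonworgaro → kinhonworgoro
  rule 4 (vowel merger): kinhonworgoro → kenhonworgoro
  rule 5 (unconditioned shift): kenhonworgoro → kenhonwolgolo
  rule 6 (palatalisation): kenhonwolgolo → senhonwolgolo
  ⇒ Migor senhonwolgolo

senhonwolgolo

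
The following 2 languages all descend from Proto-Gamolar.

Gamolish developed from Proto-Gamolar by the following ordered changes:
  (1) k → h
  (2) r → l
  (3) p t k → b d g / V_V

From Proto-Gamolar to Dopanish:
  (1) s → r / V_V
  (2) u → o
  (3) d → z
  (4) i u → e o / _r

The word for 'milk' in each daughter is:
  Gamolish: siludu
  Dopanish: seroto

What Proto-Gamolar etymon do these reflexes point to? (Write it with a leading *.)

*sirutu

Position 4: Gamolish has u, Dopanish has o. Gamolish preserves u here (none of its changes turn any other segment into u), so the proto-segment is *u.
Position 3: Gamolish has l, Dopanish has r. Taking the neighbouring segments as reconstructed: Gamolish l could go back to *l or *r; Dopanish r could go back to *s or *r — the one source consistent with every daughter is *r.
Continuing position by position gives *sirutu; check it forward:
Gamolish: *sirutu > silutu > siludu  (by unconditioned shift, intervocalic voicing)
Dopanish: start from *sirutu.
  rule 1: no change — sirutu
  rule 2 (vowel merger): sirutu → siroto
  rule 3: no change — siroto
  rule 4 (pre-rhotic lowering): siroto → seroto
  ⇒ Dopanish seroto
*sirutu is the unique common source.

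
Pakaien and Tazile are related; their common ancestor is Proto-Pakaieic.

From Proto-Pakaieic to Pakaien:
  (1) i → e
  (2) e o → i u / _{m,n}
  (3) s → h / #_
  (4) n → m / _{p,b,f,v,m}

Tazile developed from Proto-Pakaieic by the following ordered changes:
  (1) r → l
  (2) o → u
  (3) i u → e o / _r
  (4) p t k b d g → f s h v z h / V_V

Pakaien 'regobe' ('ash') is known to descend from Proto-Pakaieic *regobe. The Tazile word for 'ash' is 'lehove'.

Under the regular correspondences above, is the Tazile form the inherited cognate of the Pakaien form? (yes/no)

Derive the expected Tazile reflex of *regobe:
Tazile: start from *regobe.
  rule 1 (unconditioned shift): regobe → legobe
  rule 2 (vowel merger): legobe → legube
  rule 3: no change — legube
  rule 4 (intervocalic lenition): legube → lehuve
  ⇒ Tazile lehuve
The regular Tazile reflex would be 'lehuve', but the attested form is 'lehove'. The correspondence is irregular, so they are not cognates (the Tazile form has a different source).

no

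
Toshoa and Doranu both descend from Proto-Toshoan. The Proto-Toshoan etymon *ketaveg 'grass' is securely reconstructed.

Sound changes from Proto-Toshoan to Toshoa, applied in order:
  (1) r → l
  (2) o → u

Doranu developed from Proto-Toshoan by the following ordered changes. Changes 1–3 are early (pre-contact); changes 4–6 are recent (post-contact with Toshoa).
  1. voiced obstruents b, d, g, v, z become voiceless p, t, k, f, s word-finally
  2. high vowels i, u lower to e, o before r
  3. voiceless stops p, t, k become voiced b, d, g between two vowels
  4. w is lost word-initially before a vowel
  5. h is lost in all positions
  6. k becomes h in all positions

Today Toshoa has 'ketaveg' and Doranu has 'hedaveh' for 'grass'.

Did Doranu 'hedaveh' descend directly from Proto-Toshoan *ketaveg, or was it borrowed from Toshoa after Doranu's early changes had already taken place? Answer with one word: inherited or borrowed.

inherited

If inherited, *ketaveg would pass through all of Doranu's changes:
Doranu: *ketaveg
  ketaveg → ketavek   [final devoicing]
  ketavek (rule 2 does not apply)
  ketavek → kedavek   [intervocalic voicing]
  kedavek (rule 4 does not apply)
  kedavek (rule 5 does not apply)
  kedavek → hedaveh   [unconditioned shift]
  giving Doranu hedaveh.
If borrowed from Toshoa 'ketaveg' after the early changes, it would undergo only the recent ones:
  rule 4 (glide loss): no change (ketaveg)
  rule 5 (h-loss): no change (ketaveg)
  rule 6 (unconditioned shift): ketaveg → hetaveg
  ⇒ as a loan: hetaveg
Doranu 'hedaveh' matches the inherited outcome exactly, so it is an inherited cognate, not a loan.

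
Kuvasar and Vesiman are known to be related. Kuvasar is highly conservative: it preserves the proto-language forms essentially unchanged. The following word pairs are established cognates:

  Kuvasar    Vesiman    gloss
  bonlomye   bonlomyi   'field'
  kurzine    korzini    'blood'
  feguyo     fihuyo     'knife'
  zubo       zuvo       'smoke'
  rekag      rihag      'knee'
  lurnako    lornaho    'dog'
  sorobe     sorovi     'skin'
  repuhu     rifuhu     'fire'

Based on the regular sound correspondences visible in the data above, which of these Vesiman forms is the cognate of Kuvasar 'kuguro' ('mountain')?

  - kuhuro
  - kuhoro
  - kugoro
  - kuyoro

kuhoro

feguyo ~ fihuyo — Kuvasar g corresponds to Vesiman h between vowels (before a back vowel).
kurzine ~ korzini, lurnako ~ lornaho — Kuvasar u corresponds to Vesiman o after a consonant, before r.
Applying these to Kuvasar 'kuguro':
  kuguro → kuhuro   (g→h between vowels (before a back vowel))
  kuhuro → kuhoro   (u→o after a consonant, before r)
So the Vesiman cognate is 'kuhoro'.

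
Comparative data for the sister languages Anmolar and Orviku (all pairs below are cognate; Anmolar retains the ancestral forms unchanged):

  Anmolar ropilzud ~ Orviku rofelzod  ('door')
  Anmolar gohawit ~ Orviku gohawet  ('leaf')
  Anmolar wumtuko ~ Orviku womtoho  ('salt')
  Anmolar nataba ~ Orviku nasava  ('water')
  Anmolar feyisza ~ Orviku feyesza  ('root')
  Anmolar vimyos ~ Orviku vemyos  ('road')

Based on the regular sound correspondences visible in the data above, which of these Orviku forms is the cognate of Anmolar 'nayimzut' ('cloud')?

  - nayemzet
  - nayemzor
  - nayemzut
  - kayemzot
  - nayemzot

vimyos ~ vemyos — Anmolar i corresponds to Orviku e after a consonant, before a nasal.
ropilzud ~ rofelzod, wumtuko ~ womtoho — Anmolar u corresponds to Orviku o after a consonant, before a consonant other than r, m, n, p, b, f, v.
Applying these to Anmolar 'nayimzut':
  nayimzut → nayemzut   (i→e after a consonant, before a nasal)
  nayemzut → nayemzot   (u→o after a consonant, before a consonant other than r, m, n, p, b, f, v)
So the Orviku cognate is 'nayemzot'.

nayemzot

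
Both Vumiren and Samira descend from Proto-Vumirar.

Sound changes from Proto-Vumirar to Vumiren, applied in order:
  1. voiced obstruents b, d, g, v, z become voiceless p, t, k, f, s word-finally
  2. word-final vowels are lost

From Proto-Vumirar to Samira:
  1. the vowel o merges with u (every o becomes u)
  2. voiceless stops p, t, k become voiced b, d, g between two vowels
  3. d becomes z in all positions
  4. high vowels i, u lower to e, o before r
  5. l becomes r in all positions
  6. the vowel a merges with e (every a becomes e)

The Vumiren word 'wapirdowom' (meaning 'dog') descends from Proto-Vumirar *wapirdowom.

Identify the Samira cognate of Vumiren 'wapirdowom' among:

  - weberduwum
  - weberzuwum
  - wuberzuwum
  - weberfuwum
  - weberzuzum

Samira: *wapirdowom > wapirduwum > wabirduwum > wabirzuwum > waberzuwum > weberzuwum  (by vowel merger, intervocalic voicing, unconditioned shift, pre-rhotic lowering, vowel merger)
Only 'weberzuwum' matches the regular Samira development of *wapirdowom.

weberzuwum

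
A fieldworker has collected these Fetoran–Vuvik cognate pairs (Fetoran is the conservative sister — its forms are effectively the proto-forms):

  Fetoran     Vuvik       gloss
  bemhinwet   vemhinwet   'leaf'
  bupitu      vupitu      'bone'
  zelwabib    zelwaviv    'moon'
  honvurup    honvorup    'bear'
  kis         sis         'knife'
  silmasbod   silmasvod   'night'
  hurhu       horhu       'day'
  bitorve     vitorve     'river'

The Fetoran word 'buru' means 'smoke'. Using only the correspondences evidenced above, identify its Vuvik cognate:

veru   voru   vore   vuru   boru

bupitu ~ vupitu — Fetoran b corresponds to Vuvik v word-initially before a back vowel.
honvurup ~ honvorup, hurhu ~ horhu — Fetoran u corresponds to Vuvik o after a consonant, before r.
Applying these to Fetoran 'buru':
  buru → vuru   (b→v word-initially before a back vowel)
  vuru → voru   (u→o after a consonant, before r)
So the Vuvik cognate is 'voru'.

voru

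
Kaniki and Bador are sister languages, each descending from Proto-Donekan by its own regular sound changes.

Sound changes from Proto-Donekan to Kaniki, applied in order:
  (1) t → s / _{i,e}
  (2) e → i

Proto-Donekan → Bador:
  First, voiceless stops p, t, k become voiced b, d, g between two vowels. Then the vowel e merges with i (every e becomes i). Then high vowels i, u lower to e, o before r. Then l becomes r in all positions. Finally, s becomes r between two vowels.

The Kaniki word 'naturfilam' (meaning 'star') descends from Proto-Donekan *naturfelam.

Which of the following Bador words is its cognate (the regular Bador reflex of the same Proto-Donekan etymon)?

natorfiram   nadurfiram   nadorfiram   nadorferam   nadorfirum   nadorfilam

Bador: *naturfelam
  naturfelam → nadurfelam   [intervocalic voicing]
  nadurfelam → nadurfilam   [vowel merger]
  nadurfilam → nadorfilam   [pre-rhotic lowering]
  nadorfilam → nadorfiram   [unconditioned shift]
  nadorfiram (rule 5 does not apply)
  giving Bador nadorfiram.
The other candidates each miss or misapply at least one Bador change.

nadorfiram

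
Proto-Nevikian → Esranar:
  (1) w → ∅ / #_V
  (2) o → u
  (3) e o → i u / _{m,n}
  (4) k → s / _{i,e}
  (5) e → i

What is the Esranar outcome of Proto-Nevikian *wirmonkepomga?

irmunsipumga

Esranar: *wirmonkepomga
  wirmonkepomga → irmonkepomga   [glide loss]
  irmonkepomga → irmunkepumga   [vowel merger]
  irmunkepumga (rule 3 does not apply)
  irmunkepumga → irmunsepumga   [palatalisation]
  irmunsepumga → irmunsipumga   [vowel merger]
  giving Esranar irmunsipumga.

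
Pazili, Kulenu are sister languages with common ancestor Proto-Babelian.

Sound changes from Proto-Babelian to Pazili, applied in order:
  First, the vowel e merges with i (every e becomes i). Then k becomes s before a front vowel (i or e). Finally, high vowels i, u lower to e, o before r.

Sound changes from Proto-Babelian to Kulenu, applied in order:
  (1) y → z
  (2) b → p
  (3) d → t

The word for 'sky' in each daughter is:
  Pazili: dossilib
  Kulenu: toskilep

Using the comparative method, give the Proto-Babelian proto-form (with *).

Position 4: Pazili has s, Kulenu has k. Kulenu preserves k here (none of its changes turn any other segment into k), so the proto-segment is *k.
Position 8: Pazili has b, Kulenu has p. Pazili preserves b here (none of its changes turn any other segment into b), so the proto-segment is *b.
Continuing position by position gives *doskileb; check it forward:
Pazili: *doskileb > doskilib > dossilib  (by vowel merger, palatalisation)
Kulenu: *doskileb > doskilep > toskilep  (by unconditioned shift, unconditioned shift)
*doskileb is the unique common source.

*doskileb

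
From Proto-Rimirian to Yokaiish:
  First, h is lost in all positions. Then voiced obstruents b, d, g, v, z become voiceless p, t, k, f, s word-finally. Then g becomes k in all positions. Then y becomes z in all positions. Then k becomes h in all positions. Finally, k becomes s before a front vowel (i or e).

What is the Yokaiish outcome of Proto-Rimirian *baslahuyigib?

baslauzihip

Yokaiish: *baslahuyigib
  baslahuyigib → baslauyigib   [h-loss]
  baslauyigib → baslauyigip   [final devoicing]
  baslauyigip → baslauyikip   [unconditioned shift]
  baslauyikip → baslauzikip   [unconditioned shift]
  baslauzikip → baslauzihip   [unconditioned shift]
  baslauzihip (rule 6 does not apply)
  giving Yokaiish baslauzihip.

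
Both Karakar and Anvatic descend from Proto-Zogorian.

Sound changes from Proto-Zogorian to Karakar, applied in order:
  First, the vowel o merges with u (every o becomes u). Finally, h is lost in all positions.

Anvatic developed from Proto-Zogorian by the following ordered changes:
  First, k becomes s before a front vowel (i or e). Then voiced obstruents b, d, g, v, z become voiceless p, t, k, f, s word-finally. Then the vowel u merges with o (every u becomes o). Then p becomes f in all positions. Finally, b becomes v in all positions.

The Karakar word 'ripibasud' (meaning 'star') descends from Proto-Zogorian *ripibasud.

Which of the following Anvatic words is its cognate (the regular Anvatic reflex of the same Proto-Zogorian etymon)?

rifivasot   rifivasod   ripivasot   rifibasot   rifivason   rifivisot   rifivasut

Anvatic: *ripibasud
  ripibasud (rule 1 does not apply)
  ripibasud → ripibasut   [final devoicing]
  ripibasut → ripibasot   [vowel merger]
  ripibasot → rifibasot   [unconditioned shift]
  rifibasot → rifivasot   [unconditioned shift]
  giving Anvatic rifivasot.
Only 'rifivasot' matches the regular Anvatic development of *ripibasud.

rifivasot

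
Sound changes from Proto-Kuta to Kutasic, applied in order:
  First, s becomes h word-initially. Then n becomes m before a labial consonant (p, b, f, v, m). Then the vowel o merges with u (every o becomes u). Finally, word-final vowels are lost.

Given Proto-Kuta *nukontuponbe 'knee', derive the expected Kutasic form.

nukuntupumb

Kutasic: start from *nukontuponbe.
  rule 1: no change — nukontuponbe
  rule 2 (nasal place assimilation): nukontuponbe → nukontupombe
  rule 3 (vowel merger): nukontupombe → nukuntupumbe
  rule 4 (apocope): nukuntupumbe → nukuntupumb
  ⇒ Kutasic nukuntupumb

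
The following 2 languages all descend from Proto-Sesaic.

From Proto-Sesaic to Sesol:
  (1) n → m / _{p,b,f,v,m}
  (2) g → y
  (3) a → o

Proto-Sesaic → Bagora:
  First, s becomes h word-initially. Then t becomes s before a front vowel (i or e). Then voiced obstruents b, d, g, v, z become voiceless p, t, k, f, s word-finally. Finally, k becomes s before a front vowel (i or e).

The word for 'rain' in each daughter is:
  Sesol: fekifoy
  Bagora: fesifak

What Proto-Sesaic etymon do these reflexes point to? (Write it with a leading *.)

Position 7: Sesol has y, Bagora has k. Taking the neighbouring segments as reconstructed: Sesol y could go back to *g or *y; Bagora k could go back to *k or *g — the one source consistent with every daughter is *g.
Position 3: Sesol has k, Bagora has s. Sesol preserves k here (none of its changes turn any other segment into k), so the proto-segment is *k.
Position 6: Sesol has o, Bagora has a. Bagora preserves a here (none of its changes turn any other segment into a), so the proto-segment is *a.
This points to *fekifag. Verify forward in each daughter:
Sesol: *fekifag > fekifay > fekifoy  (by unconditioned shift, vowel merger)
Bagora: *fekifag
  fekifag (rule 1 does not apply)
  fekifag (rule 2 does not apply)
  fekifag → fekifak   [final devoicing]
  fekifak → fesifak   [palatalisation]
  giving Bagora fesifak.
*fekifag is the unique common source.

*fekifag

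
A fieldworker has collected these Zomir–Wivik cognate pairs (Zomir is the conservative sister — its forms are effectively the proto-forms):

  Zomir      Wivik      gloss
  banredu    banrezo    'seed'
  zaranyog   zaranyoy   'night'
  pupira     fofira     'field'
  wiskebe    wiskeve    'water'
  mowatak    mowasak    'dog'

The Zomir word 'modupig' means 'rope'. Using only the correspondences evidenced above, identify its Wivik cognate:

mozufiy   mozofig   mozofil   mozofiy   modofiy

banredu ~ banrezo — Zomir d corresponds to Wivik z between vowels (before a back vowel).
pupira ~ fofira — Zomir u corresponds to Wivik o after a consonant, before a labial obstruent.
pupira ~ fofira — Zomir p corresponds to Wivik f between vowels (before a front vowel).
zaranyog ~ zaranyoy — Zomir g corresponds to Wivik y word-finally.
Applying these to Zomir 'modupig':
  modupig → mozupig   (d→z between vowels (before a back vowel))
  mozupig → mozopig   (u→o after a consonant, before a labial obstruent)
  mozopig → mozofig   (p→f between vowels (before a front vowel))
  mozofig → mozofiy   (g→y word-finally)
So the Wivik cognate is 'mozofiy'.

mozofiy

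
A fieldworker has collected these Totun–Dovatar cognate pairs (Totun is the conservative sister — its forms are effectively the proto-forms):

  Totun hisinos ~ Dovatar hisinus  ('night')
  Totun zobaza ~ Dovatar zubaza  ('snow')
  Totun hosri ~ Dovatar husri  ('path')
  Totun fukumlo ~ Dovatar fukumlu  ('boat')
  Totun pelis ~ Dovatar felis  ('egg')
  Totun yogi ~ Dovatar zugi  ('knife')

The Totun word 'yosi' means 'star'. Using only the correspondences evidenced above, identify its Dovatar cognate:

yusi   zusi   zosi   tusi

yogi ~ zugi — Totun y corresponds to Dovatar z word-initially before a back vowel.
hisinos ~ hisinus, hosri ~ husri — Totun o corresponds to Dovatar u after a consonant, before a consonant other than r, m, n, p, b, f, v.
Applying these to Totun 'yosi':
  yosi → zosi   (y→z word-initially before a back vowel)
  zosi → zusi   (o→u after a consonant, before a consonant other than r, m, n, p, b, f, v)
So the Dovatar cognate is 'zusi'.

zusi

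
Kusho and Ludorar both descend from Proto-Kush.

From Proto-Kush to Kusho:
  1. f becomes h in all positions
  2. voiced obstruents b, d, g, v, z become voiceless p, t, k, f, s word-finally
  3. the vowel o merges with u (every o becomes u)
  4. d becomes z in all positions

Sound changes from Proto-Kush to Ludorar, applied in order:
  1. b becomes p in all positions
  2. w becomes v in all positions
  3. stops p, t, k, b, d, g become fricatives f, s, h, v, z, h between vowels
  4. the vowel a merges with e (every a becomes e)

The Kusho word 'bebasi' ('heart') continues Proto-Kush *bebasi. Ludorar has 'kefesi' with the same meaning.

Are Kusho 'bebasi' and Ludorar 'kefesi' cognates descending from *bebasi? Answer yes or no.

Derive the expected Ludorar reflex of *bebasi:
Ludorar: start from *bebasi.
  rule 1 (unconditioned shift): bebasi → pepasi
  rule 2: no change — pepasi
  rule 3 (intervocalic lenition): pepasi → pefasi
  rule 4 (vowel merger): pefasi → pefesi
  ⇒ Ludorar pefesi
The regular Ludorar reflex would be 'pefesi', but the attested form is 'kefesi'. The correspondence is irregular, so they are not cognates (the Ludorar form has a different source).

no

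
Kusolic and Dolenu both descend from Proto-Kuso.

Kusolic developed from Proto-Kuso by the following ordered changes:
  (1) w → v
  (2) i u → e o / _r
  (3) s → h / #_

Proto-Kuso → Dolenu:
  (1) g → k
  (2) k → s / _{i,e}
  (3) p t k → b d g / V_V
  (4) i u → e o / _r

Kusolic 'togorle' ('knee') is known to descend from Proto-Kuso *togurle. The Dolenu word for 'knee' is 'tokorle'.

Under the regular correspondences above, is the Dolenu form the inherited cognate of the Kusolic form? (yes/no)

no

Derive the expected Dolenu reflex of *togurle:
Dolenu: start from *togurle.
  rule 1 (unconditioned shift): togurle → tokurle
  rule 2: no change — tokurle
  rule 3 (intervocalic voicing): tokurle → togurle
  rule 4 (pre-rhotic lowering): togurle → togorle
  ⇒ Dolenu togorle
The regular Dolenu reflex would be 'togorle', but the attested form is 'tokorle'. The correspondence is irregular, so they are not cognates (the Dolenu form has a different source).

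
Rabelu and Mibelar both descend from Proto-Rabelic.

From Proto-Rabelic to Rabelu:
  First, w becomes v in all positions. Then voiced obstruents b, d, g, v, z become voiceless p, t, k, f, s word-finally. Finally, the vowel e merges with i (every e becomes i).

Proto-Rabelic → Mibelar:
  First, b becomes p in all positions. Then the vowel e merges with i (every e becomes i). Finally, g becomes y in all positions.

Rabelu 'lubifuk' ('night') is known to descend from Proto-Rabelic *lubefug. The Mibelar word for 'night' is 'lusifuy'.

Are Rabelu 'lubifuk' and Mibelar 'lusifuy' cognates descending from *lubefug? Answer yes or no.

Derive the expected Mibelar reflex of *lubefug:
Mibelar: *lubefug
  lubefug → lupefug   [unconditioned shift]
  lupefug → lupifug   [vowel merger]
  lupifug → lupifuy   [unconditioned shift]
  giving Mibelar lupifuy.
The regular Mibelar reflex would be 'lupifuy', but the attested form is 'lusifuy'. The correspondence is irregular, so they are not cognates (the Mibelar form has a different source).

no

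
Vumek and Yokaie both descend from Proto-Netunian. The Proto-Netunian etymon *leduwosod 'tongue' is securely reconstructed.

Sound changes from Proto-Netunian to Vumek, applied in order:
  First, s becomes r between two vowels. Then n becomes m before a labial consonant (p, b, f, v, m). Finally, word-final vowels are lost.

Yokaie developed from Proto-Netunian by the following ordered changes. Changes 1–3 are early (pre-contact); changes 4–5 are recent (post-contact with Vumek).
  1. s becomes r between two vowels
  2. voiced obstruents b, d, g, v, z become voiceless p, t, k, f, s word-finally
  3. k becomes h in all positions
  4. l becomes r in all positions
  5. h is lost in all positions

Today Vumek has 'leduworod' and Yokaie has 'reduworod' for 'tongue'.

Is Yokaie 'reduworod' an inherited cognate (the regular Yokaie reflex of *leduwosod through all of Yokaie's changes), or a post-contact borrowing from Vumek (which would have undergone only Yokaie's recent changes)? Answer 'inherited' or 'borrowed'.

If inherited, *leduwosod would pass through all of Yokaie's changes:
Yokaie: *leduwosod > leduworod > leduworot > reduworot  (by rhotacism, final devoicing, unconditioned shift)
If borrowed from Vumek 'leduworod' after the early changes, it would undergo only the recent ones:
  rule 4 (unconditioned shift): leduworod → reduworod
  rule 5 (h-loss): no change (reduworod)
  ⇒ as a loan: reduworod
Yokaie 'reduworod' matches the loan outcome 'reduworod', not the inherited 'reduworot' — it skipped the early Yokaie changes, so it was borrowed from Vumek.

borrowed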